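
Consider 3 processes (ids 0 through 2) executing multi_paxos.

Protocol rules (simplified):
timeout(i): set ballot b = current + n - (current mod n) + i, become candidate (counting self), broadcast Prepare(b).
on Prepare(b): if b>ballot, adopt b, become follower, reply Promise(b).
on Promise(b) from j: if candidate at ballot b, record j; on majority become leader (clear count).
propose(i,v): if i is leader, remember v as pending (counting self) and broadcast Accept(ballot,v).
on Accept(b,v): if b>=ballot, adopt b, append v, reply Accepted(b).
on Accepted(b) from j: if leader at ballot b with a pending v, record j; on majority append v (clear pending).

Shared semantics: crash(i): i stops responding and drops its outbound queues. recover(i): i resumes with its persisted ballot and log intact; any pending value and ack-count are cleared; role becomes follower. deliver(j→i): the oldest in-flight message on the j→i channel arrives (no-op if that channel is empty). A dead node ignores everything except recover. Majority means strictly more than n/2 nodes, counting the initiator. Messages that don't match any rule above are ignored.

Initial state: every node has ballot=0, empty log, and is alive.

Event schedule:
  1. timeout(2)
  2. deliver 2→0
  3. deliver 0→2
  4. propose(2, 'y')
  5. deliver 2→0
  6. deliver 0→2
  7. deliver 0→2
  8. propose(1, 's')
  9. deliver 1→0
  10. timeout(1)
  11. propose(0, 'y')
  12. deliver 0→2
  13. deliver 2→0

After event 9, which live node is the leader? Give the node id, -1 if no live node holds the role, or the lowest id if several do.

1. timeout(2):  <2:cand b5 ->
2. deliver 2→0:  <0:foll b5 ->
3. deliver 0→2:  <2:lead b5 ->
4. propose(2,'y'):  nop
5. deliver 2→0:  <0:foll b5 y>
6. deliver 0→2:  <2:lead b5 y>
7. deliver 0→2:  nop
8. propose(1,'s'):  nop
9. deliver 1→0:  nop

2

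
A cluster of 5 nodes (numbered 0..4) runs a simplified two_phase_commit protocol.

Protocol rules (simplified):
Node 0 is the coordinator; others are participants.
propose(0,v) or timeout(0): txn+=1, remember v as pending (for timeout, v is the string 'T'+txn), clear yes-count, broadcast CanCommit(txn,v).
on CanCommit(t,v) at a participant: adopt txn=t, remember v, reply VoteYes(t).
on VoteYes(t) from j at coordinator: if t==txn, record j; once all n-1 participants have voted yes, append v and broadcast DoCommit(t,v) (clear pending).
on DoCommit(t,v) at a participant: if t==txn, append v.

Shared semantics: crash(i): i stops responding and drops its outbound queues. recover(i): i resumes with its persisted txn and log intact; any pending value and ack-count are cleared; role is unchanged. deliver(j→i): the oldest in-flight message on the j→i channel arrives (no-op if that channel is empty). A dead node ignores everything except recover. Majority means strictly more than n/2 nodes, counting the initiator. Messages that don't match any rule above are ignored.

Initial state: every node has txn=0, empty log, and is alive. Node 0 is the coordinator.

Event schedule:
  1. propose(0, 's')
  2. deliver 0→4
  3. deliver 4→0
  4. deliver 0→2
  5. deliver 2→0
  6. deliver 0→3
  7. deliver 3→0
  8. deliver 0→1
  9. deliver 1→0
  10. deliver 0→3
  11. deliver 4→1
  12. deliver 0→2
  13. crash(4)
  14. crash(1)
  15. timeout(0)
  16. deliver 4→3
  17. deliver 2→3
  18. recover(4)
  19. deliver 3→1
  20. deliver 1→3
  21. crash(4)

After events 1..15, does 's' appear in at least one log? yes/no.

[1] propose(0,'s') → N0(coor t1 [-])
[2] deliver 0→4 → N4(part t1 [-])
[3] deliver 4→0 → ∅
[4] deliver 0→2 → N2(part t1 [-])
[5] deliver 2→0 → ∅
[6] deliver 0→3 → N3(part t1 [-])
[7] deliver 3→0 → ∅
[8] deliver 0→1 → N1(part t1 [-])
[9] deliver 1→0 → N0(coor t1 [s])
[10] deliver 0→3 → N3(part t1 [s])
[11] deliver 4→1 → ∅
[12] deliver 0→2 → N2(part t1 [s])
[13] crash(4) → N4(✗part t1 [-])
[14] crash(1) → N1(✗part t1 [-])
[15] timeout(0) → N0(coor t2 [s])

yes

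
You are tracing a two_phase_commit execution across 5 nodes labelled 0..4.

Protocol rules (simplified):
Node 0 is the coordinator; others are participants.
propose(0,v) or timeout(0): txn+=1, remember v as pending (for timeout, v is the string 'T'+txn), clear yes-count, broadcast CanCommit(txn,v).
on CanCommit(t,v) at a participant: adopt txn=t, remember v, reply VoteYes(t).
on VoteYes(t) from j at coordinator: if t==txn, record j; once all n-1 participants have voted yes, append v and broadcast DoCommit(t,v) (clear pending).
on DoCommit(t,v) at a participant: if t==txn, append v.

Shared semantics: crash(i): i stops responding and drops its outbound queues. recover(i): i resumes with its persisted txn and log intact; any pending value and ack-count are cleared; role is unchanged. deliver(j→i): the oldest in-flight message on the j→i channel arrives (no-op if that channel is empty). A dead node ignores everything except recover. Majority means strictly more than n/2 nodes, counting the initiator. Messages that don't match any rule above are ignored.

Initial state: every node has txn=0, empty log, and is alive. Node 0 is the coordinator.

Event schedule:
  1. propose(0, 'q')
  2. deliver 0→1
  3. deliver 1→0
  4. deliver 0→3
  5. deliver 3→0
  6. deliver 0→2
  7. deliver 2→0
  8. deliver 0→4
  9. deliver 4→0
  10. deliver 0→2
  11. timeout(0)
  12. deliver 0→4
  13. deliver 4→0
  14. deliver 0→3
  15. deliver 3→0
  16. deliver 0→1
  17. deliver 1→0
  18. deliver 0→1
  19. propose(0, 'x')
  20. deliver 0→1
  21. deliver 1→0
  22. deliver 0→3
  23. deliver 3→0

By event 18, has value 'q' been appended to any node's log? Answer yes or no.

yes

1. propose(0,'q'):  <0:coor t1 ->
2. deliver 0→1:  <1:part t1 ->
3. deliver 1→0:  nop
4. deliver 0→3:  <3:part t1 ->
5. deliver 3→0:  nop
6. deliver 0→2:  <2:part t1 ->
7. deliver 2→0:  nop
8. deliver 0→4:  <4:part t1 ->
9. deliver 4→0:  <0:coor t1 q>
10. deliver 0→2:  <2:part t1 q>
11. timeout(0):  <0:coor t2 q>
12. deliver 0→4:  <4:part t1 q>
13. deliver 4→0:  nop
14. deliver 0→3:  <3:part t1 q>
15. deliver 3→0:  nop
16. deliver 0→1:  <1:part t1 q>
17. deliver 1→0:  nop
18. deliver 0→1:  <1:part t2 q>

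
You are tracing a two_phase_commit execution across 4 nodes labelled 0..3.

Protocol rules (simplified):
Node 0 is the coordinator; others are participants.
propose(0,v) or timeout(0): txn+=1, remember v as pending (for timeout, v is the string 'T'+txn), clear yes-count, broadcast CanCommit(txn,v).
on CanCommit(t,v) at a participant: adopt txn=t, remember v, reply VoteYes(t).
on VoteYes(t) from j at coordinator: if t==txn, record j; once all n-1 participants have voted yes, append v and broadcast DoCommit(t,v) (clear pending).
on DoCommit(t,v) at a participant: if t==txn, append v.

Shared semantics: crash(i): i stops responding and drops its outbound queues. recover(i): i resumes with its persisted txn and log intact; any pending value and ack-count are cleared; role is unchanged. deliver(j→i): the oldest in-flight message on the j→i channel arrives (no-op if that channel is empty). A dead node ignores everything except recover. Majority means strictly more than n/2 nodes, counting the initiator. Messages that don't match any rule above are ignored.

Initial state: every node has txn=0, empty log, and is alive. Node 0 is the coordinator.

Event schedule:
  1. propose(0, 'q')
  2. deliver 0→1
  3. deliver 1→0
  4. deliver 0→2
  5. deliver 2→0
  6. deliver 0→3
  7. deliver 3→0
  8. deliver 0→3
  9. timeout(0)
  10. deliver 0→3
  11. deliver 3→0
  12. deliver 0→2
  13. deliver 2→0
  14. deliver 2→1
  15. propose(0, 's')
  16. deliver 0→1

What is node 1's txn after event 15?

1. propose(0,'q'):  <0:coor t1 ->
2. deliver 0→1:  <1:part t1 ->
3. deliver 1→0:  nop
4. deliver 0→2:  <2:part t1 ->
5. deliver 2→0:  nop
6. deliver 0→3:  <3:part t1 ->
7. deliver 3→0:  <0:coor t1 q>
8. deliver 0→3:  <3:part t1 q>
9. timeout(0):  <0:coor t2 q>
10. deliver 0→3:  <3:part t2 q>
11. deliver 3→0:  nop
12. deliver 0→2:  <2:part t1 q>
13. deliver 2→0:  nop
14. deliver 2→1:  nop
15. propose(0,'s'):  <0:coor t3 q>

1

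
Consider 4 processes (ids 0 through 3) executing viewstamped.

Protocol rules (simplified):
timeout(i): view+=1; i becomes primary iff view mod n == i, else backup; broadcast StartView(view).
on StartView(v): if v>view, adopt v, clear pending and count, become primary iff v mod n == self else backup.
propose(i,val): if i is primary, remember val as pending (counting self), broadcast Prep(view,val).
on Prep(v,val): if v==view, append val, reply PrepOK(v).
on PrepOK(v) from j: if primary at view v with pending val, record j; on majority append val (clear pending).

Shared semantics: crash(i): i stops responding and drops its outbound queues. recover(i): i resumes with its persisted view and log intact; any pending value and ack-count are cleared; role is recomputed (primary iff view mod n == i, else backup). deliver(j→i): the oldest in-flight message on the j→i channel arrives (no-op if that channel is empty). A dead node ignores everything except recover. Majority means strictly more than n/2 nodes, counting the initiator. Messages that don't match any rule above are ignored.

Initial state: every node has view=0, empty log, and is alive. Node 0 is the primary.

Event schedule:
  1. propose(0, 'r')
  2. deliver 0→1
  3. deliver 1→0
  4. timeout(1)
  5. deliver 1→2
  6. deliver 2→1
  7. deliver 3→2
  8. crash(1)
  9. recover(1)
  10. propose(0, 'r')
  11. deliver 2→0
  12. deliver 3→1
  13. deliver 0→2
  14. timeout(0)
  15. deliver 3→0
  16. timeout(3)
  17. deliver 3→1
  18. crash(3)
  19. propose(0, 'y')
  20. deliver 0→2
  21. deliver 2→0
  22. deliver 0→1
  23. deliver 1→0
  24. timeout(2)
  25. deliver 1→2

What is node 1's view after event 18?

1. propose(0,'r'):  nop
2. deliver 0→1:  <1:back v0 r>
3. deliver 1→0:  nop
4. timeout(1):  <1:prim v1 r>
5. deliver 1→2:  <2:back v1 ->
6. deliver 2→1:  nop
7. deliver 3→2:  nop
8. crash(1):  <1:✗prim v1 r>
9. recover(1):  <1:prim v1 r>
10. propose(0,'r'):  nop
11. deliver 2→0:  nop
12. deliver 3→1:  nop
13. deliver 0→2:  nop
14. timeout(0):  <0:back v1 ->
15. deliver 3→0:  nop
16. timeout(3):  <3:back v1 ->
17. deliver 3→1:  nop
18. crash(3):  <3:✗back v1 ->

1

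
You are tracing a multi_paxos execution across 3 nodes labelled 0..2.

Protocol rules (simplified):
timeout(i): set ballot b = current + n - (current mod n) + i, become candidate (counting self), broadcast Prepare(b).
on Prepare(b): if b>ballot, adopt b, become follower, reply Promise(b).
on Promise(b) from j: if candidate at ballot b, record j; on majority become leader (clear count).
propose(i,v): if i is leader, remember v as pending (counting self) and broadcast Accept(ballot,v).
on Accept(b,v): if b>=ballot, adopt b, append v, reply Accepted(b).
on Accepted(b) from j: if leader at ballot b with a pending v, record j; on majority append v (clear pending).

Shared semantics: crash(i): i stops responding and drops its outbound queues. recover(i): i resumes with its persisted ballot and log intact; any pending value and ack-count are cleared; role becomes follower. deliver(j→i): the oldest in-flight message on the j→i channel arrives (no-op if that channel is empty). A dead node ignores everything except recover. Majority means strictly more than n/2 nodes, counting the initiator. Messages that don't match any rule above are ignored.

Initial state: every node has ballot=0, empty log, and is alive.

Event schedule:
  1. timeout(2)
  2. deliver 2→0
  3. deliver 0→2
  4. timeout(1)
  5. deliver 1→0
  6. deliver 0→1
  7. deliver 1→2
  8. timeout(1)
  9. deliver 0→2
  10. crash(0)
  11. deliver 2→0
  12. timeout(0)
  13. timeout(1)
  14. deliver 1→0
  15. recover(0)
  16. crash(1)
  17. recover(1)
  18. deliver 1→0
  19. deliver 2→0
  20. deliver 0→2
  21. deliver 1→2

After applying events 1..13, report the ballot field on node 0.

5

1. timeout(2):  <2:cand b5 ->
2. deliver 2→0:  <0:foll b5 ->
3. deliver 0→2:  <2:lead b5 ->
4. timeout(1):  <1:cand b4 ->
5. deliver 1→0:  nop
6. deliver 0→1:  nop
7. deliver 1→2:  nop
8. timeout(1):  <1:cand b7 ->
9. deliver 0→2:  nop
10. crash(0):  <0:✗foll b5 ->
11. deliver 2→0:  nop
12. timeout(0):  nop
13. timeout(1):  <1:cand b10 ->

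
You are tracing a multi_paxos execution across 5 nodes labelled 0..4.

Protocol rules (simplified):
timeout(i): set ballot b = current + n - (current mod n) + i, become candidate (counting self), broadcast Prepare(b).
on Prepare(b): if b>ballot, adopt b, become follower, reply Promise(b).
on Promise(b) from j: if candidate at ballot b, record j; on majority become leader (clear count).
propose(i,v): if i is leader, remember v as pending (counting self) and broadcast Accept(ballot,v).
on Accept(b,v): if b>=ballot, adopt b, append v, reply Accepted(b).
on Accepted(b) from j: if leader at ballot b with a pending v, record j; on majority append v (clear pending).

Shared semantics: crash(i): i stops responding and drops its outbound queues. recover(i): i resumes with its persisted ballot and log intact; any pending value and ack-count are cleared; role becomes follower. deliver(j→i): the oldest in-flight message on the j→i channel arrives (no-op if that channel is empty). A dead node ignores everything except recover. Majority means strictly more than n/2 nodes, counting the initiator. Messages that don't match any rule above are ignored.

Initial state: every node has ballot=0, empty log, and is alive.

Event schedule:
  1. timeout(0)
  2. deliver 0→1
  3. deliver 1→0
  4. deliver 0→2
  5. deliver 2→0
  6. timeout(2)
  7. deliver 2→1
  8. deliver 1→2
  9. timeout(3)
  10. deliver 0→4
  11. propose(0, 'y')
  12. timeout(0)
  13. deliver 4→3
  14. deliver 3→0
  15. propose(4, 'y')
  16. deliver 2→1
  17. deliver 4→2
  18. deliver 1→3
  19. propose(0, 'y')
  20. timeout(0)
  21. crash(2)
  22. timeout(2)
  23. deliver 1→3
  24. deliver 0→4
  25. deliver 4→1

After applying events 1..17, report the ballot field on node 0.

step 1 timeout(0): 0={cand,b=5,log=-}
step 2 deliver 0→1: 1={foll,b=5,log=-}
step 3 deliver 1→0: —
step 4 deliver 0→2: 2={foll,b=5,log=-}
step 5 deliver 2→0: 0={lead,b=5,log=-}
step 6 timeout(2): 2={cand,b=12,log=-}
step 7 deliver 2→1: 1={foll,b=12,log=-}
step 8 deliver 1→2: —
step 9 timeout(3): 3={cand,b=8,log=-}
step 10 deliver 0→4: 4={foll,b=5,log=-}
step 11 propose(0,'y'): —
step 12 timeout(0): 0={cand,b=10,log=-}
step 13 deliver 4→3: —
step 14 deliver 3→0: —
step 15 propose(4,'y'): —
step 16 deliver 2→1: —
step 17 deliver 4→2: —

10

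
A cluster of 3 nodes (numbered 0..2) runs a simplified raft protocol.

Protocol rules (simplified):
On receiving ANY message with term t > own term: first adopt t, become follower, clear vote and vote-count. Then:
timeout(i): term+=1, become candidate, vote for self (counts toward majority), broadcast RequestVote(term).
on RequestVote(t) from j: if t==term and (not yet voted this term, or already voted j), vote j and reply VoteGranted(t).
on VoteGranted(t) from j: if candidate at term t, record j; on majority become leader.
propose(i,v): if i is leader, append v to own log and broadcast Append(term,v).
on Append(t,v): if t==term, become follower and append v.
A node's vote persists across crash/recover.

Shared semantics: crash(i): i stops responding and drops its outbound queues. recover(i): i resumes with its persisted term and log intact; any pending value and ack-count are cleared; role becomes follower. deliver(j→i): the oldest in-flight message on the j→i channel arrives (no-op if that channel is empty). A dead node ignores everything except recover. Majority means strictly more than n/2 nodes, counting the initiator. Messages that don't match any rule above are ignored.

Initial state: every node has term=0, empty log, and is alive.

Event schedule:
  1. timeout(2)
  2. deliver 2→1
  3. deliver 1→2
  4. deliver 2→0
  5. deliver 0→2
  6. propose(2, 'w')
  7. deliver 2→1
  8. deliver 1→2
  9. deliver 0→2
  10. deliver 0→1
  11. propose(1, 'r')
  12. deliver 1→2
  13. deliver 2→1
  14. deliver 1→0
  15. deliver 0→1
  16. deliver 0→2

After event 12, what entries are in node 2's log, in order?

w

[1] timeout(2) → N2(cand t1 [-])
[2] deliver 2→1 → N1(foll t1 [-])
[3] deliver 1→2 → N2(lead t1 [-])
[4] deliver 2→0 → N0(foll t1 [-])
[5] deliver 0→2 → ∅
[6] propose(2,'w') → N2(lead t1 [w])
[7] deliver 2→1 → N1(foll t1 [w])
[8] deliver 1→2 → ∅
[9] deliver 0→2 → ∅
[10] deliver 0→1 → ∅
[11] propose(1,'r') → ∅
[12] deliver 1→2 → ∅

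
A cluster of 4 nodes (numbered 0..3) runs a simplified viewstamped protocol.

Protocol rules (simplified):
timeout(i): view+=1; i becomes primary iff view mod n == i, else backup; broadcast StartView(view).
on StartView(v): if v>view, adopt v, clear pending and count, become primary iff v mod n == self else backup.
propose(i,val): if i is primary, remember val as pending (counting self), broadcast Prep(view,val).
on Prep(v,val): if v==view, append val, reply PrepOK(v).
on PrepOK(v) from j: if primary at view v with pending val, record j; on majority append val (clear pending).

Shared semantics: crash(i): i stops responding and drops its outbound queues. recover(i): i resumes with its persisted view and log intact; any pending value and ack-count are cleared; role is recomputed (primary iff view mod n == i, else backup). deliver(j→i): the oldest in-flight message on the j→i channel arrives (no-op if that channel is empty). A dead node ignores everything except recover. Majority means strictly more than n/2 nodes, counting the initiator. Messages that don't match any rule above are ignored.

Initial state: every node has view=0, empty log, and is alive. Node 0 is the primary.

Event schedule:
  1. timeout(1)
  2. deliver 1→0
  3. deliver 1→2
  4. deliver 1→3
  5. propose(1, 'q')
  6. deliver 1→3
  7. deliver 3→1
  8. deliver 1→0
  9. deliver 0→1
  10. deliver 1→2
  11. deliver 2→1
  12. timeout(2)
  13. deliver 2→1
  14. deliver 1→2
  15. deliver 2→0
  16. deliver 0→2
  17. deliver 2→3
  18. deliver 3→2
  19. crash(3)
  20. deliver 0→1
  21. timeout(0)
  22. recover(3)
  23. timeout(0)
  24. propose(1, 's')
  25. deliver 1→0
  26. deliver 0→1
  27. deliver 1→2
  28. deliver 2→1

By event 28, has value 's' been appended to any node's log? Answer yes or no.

no

[1] timeout(1) → N1(prim v1 [-])
[2] deliver 1→0 → N0(back v1 [-])
[3] deliver 1→2 → N2(back v1 [-])
[4] deliver 1→3 → N3(back v1 [-])
[5] propose(1,'q') → ∅
[6] deliver 1→3 → N3(back v1 [q])
[7] deliver 3→1 → ∅
[8] deliver 1→0 → N0(back v1 [q])
[9] deliver 0→1 → N1(prim v1 [q])
[10] deliver 1→2 → N2(back v1 [q])
[11] deliver 2→1 → ∅
[12] timeout(2) → N2(prim v2 [q])
[13] deliver 2→1 → N1(back v2 [q])
[14] deliver 1→2 → ∅
[15] deliver 2→0 → N0(back v2 [q])
[16] deliver 0→2 → ∅
[17] deliver 2→3 → N3(back v2 [q])
[18] deliver 3→2 → ∅
[19] crash(3) → N3(✗back v2 [q])
[20] deliver 0→1 → ∅
[21] timeout(0) → N0(back v3 [q])
[22] recover(3) → N3(back v2 [q])
[23] timeout(0) → N0(prim v4 [q])
[24] propose(1,'s') → ∅
[25] deliver 1→0 → ∅
[26] deliver 0→1 → N1(back v3 [q])
[27] deliver 1→2 → ∅
[28] deliver 2→1 → ∅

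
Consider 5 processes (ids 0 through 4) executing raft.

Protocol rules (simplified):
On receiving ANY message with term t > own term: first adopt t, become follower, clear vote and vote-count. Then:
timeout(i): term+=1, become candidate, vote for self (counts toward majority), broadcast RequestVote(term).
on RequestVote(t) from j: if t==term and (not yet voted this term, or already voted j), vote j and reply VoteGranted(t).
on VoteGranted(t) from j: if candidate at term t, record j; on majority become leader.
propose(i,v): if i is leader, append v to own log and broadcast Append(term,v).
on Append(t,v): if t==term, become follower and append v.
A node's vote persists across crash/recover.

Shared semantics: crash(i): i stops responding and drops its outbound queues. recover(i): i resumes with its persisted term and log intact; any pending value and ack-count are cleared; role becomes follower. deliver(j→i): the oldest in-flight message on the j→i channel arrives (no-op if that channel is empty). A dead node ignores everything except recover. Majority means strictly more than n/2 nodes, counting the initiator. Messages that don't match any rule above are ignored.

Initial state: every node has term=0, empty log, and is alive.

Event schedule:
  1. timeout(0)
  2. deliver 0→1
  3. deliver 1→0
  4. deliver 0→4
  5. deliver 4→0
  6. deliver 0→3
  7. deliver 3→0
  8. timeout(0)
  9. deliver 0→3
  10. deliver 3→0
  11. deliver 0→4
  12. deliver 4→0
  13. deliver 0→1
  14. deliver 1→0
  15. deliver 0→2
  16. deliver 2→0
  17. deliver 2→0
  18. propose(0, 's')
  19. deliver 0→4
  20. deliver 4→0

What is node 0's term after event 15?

2

[1] timeout(0) → N0(cand t1 [-])
[2] deliver 0→1 → N1(foll t1 [-])
[3] deliver 1→0 → ∅
[4] deliver 0→4 → N4(foll t1 [-])
[5] deliver 4→0 → N0(lead t1 [-])
[6] deliver 0→3 → N3(foll t1 [-])
[7] deliver 3→0 → ∅
[8] timeout(0) → N0(cand t2 [-])
[9] deliver 0→3 → N3(foll t2 [-])
[10] deliver 3→0 → ∅
[11] deliver 0→4 → N4(foll t2 [-])
[12] deliver 4→0 → N0(lead t2 [-])
[13] deliver 0→1 → N1(foll t2 [-])
[14] deliver 1→0 → ∅
[15] deliver 0→2 → N2(foll t1 [-])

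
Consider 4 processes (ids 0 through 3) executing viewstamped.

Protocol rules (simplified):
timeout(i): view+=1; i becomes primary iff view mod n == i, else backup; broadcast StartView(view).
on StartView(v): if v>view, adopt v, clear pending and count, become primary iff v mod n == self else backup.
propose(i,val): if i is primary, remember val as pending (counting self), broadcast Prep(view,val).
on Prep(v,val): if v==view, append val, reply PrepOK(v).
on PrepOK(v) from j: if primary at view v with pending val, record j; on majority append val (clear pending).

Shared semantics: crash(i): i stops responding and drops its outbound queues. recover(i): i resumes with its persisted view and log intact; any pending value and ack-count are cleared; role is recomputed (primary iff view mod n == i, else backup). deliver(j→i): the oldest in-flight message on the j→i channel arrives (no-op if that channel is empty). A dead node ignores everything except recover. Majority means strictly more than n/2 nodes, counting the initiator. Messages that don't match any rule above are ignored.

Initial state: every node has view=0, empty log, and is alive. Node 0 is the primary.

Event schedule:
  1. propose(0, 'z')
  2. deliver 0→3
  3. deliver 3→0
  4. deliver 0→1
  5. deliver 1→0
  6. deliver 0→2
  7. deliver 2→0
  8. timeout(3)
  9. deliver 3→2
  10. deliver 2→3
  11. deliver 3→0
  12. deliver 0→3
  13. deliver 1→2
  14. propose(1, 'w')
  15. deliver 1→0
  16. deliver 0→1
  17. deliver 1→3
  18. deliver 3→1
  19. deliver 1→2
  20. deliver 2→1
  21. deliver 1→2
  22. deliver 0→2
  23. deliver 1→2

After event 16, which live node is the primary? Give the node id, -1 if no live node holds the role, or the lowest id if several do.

-1

1. propose(0,'z'):  nop
2. deliver 0→3:  <3:back v0 z>
3. deliver 3→0:  nop
4. deliver 0→1:  <1:back v0 z>
5. deliver 1→0:  <0:prim v0 z>
6. deliver 0→2:  <2:back v0 z>
7. deliver 2→0:  nop
8. timeout(3):  <3:back v1 z>
9. deliver 3→2:  <2:back v1 z>
10. deliver 2→3:  nop
11. deliver 3→0:  <0:back v1 z>
12. deliver 0→3:  nop
13. deliver 1→2:  nop
14. propose(1,'w'):  nop
15. deliver 1→0:  nop
16. deliver 0→1:  nop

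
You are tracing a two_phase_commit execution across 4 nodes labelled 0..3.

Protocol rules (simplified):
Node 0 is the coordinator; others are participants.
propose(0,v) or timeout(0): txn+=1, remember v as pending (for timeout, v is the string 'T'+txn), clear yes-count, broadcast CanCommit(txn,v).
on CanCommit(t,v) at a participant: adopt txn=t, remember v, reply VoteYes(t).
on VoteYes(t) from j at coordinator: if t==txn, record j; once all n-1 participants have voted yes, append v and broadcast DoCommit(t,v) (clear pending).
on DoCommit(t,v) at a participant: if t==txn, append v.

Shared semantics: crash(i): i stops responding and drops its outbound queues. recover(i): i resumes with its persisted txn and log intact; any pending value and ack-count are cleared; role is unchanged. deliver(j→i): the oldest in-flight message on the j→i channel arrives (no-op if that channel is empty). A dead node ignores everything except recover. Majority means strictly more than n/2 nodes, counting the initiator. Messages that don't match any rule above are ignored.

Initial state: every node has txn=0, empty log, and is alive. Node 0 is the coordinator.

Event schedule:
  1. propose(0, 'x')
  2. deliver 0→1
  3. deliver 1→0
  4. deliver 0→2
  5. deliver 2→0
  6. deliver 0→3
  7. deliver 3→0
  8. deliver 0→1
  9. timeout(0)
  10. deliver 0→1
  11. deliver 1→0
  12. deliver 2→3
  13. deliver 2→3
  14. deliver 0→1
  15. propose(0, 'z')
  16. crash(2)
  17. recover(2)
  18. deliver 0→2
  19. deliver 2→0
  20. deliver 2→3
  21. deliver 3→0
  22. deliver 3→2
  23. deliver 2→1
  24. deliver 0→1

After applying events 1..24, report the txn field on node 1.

step 1 propose(0,'x'): 0={coor,t=1,log=-}
step 2 deliver 0→1: 1={part,t=1,log=-}
step 3 deliver 1→0: —
step 4 deliver 0→2: 2={part,t=1,log=-}
step 5 deliver 2→0: —
step 6 deliver 0→3: 3={part,t=1,log=-}
step 7 deliver 3→0: 0={coor,t=1,log=x}
step 8 deliver 0→1: 1={part,t=1,log=x}
step 9 timeout(0): 0={coor,t=2,log=x}
step 10 deliver 0→1: 1={part,t=2,log=x}
step 11 deliver 1→0: —
step 12 deliver 2→3: —
step 13 deliver 2→3: —
step 14 deliver 0→1: —
step 15 propose(0,'z'): 0={coor,t=3,log=x}
step 16 crash(2): 2={✗part,t=1,log=-}
step 17 recover(2): 2={part,t=1,log=-}
step 18 deliver 0→2: 2={part,t=1,log=x}
step 19 deliver 2→0: —
step 20 deliver 2→3: —
step 21 deliver 3→0: —
step 22 deliver 3→2: —
step 23 deliver 2→1: —
step 24 deliver 0→1: 1={part,t=3,log=x}

3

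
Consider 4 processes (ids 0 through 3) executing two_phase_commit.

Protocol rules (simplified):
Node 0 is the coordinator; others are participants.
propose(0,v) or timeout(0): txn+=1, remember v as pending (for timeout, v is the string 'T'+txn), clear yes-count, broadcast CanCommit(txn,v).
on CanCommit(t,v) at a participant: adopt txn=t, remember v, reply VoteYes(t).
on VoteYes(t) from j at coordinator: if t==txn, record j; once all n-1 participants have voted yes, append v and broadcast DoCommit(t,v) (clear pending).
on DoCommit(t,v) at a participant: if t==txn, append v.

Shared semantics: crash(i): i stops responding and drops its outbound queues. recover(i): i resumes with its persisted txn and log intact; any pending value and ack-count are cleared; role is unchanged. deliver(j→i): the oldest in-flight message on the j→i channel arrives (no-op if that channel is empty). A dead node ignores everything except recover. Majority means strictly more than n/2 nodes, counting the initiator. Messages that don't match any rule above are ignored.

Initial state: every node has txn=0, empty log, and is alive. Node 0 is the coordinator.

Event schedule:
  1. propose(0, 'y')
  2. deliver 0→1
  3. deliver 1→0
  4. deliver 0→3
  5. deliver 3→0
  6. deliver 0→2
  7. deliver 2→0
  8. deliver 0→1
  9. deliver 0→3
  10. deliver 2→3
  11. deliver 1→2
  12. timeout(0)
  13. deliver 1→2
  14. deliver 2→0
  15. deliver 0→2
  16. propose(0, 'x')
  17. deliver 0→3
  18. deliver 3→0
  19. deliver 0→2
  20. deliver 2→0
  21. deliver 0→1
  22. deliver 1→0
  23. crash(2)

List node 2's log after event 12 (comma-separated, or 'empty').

after 1 — propose(0,'y'): n0:coor/t1/[-]
after 2 — deliver 0→1: n1:part/t1/[-]
after 3 — deliver 1→0: ·
after 4 — deliver 0→3: n3:part/t1/[-]
after 5 — deliver 3→0: ·
after 6 — deliver 0→2: n2:part/t1/[-]
after 7 — deliver 2→0: n0:coor/t1/[y]
after 8 — deliver 0→1: n1:part/t1/[y]
after 9 — deliver 0→3: n3:part/t1/[y]
after 10 — deliver 2→3: ·
after 11 — deliver 1→2: ·
after 12 — timeout(0): n0:coor/t2/[y]

empty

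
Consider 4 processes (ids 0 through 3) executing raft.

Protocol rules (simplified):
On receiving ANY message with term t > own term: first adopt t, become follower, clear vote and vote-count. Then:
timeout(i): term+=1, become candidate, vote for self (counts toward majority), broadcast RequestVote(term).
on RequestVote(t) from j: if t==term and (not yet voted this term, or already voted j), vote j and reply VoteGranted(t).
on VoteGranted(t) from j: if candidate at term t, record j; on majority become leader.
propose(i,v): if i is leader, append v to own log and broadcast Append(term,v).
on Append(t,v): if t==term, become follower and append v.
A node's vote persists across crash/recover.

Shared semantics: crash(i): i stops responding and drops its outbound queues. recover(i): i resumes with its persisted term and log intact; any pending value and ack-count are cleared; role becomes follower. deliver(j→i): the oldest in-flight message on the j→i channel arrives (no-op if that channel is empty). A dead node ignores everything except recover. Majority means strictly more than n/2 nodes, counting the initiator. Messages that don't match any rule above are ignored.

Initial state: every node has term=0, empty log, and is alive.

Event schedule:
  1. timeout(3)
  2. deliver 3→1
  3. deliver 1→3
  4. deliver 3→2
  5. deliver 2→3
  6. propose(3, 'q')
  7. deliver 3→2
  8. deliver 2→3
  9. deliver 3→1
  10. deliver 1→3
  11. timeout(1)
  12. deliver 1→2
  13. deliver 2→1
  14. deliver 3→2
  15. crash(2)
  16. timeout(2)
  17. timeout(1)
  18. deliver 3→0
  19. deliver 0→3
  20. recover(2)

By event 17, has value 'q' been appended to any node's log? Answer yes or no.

yes

after 1 — timeout(3): n3:cand/t1/[-]
after 2 — deliver 3→1: n1:foll/t1/[-]
after 3 — deliver 1→3: ·
after 4 — deliver 3→2: n2:foll/t1/[-]
after 5 — deliver 2→3: n3:lead/t1/[-]
after 6 — propose(3,'q'): n3:lead/t1/[q]
after 7 — deliver 3→2: n2:foll/t1/[q]
after 8 — deliver 2→3: ·
after 9 — deliver 3→1: n1:foll/t1/[q]
after 10 — deliver 1→3: ·
after 11 — timeout(1): n1:cand/t2/[q]
after 12 — deliver 1→2: n2:foll/t2/[q]
after 13 — deliver 2→1: ·
after 14 — deliver 3→2: ·
after 15 — crash(2): n2:✗foll/t2/[q]
after 16 — timeout(2): ·
after 17 — timeout(1): n1:cand/t3/[q]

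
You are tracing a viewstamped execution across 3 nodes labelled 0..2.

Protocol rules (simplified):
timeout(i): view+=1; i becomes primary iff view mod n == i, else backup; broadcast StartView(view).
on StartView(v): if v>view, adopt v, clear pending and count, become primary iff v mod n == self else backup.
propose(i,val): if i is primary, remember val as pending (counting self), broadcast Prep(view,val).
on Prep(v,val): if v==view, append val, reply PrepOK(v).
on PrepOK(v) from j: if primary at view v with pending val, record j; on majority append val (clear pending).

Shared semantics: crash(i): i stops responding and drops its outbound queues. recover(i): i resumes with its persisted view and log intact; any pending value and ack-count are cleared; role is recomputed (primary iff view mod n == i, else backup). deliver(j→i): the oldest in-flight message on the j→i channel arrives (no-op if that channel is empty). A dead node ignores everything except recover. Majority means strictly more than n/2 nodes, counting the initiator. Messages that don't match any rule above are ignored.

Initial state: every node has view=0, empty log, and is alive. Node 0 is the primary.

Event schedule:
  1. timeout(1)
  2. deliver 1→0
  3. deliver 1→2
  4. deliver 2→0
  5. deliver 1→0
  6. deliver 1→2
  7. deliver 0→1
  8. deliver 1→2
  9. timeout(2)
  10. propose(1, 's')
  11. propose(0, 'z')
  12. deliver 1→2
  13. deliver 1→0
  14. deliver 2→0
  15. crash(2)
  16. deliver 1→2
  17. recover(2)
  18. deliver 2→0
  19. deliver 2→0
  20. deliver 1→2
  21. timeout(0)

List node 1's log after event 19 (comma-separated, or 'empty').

1. timeout(1):  <1:prim v1 ->
2. deliver 1→0:  <0:back v1 ->
3. deliver 1→2:  <2:back v1 ->
4. deliver 2→0:  nop
5. deliver 1→0:  nop
6. deliver 1→2:  nop
7. deliver 0→1:  nop
8. deliver 1→2:  nop
9. timeout(2):  <2:prim v2 ->
10. propose(1,'s'):  nop
11. propose(0,'z'):  nop
12. deliver 1→2:  nop
13. deliver 1→0:  <0:back v1 s>
14. deliver 2→0:  <0:back v2 s>
15. crash(2):  <2:✗prim v2 ->
16. deliver 1→2:  nop
17. recover(2):  <2:prim v2 ->
18. deliver 2→0:  nop
19. deliver 2→0:  nop

empty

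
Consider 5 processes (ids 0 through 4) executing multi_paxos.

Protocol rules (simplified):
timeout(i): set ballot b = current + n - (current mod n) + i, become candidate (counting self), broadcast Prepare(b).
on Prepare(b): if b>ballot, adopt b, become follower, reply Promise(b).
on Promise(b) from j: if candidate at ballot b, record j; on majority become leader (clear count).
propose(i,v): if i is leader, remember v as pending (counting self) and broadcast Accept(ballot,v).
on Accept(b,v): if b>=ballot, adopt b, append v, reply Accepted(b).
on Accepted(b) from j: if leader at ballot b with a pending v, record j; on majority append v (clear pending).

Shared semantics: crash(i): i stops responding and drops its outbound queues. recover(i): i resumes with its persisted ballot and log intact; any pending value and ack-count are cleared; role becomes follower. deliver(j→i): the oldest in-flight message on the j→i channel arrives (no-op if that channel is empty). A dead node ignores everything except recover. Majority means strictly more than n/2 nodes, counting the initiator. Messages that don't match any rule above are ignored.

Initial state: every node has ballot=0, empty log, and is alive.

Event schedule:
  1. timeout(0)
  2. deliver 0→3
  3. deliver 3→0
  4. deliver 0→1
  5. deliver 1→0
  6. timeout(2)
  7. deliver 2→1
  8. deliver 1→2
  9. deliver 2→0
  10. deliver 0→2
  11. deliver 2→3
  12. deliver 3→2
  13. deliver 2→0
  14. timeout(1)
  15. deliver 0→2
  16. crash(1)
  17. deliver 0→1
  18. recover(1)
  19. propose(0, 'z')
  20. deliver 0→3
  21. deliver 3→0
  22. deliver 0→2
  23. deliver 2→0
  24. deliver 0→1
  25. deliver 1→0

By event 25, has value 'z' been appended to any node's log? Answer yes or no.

after 1 — timeout(0): n0:cand/b5/[-]
after 2 — deliver 0→3: n3:foll/b5/[-]
after 3 — deliver 3→0: ·
after 4 — deliver 0→1: n1:foll/b5/[-]
after 5 — deliver 1→0: n0:lead/b5/[-]
after 6 — timeout(2): n2:cand/b7/[-]
after 7 — deliver 2→1: n1:foll/b7/[-]
after 8 — deliver 1→2: ·
after 9 — deliver 2→0: n0:foll/b7/[-]
after 10 — deliver 0→2: ·
after 11 — deliver 2→3: n3:foll/b7/[-]
after 12 — deliver 3→2: n2:lead/b7/[-]
after 13 — deliver 2→0: ·
after 14 — timeout(1): n1:cand/b11/[-]
after 15 — deliver 0→2: ·
after 16 — crash(1): n1:✗cand/b11/[-]
after 17 — deliver 0→1: ·
after 18 — recover(1): n1:foll/b11/[-]
after 19 — propose(0,'z'): ·
after 20 — deliver 0→3: ·
after 21 — deliver 3→0: ·
after 22 — deliver 0→2: ·
after 23 — deliver 2→0: ·
after 24 — deliver 0→1: ·
after 25 — deliver 1→0: ·

no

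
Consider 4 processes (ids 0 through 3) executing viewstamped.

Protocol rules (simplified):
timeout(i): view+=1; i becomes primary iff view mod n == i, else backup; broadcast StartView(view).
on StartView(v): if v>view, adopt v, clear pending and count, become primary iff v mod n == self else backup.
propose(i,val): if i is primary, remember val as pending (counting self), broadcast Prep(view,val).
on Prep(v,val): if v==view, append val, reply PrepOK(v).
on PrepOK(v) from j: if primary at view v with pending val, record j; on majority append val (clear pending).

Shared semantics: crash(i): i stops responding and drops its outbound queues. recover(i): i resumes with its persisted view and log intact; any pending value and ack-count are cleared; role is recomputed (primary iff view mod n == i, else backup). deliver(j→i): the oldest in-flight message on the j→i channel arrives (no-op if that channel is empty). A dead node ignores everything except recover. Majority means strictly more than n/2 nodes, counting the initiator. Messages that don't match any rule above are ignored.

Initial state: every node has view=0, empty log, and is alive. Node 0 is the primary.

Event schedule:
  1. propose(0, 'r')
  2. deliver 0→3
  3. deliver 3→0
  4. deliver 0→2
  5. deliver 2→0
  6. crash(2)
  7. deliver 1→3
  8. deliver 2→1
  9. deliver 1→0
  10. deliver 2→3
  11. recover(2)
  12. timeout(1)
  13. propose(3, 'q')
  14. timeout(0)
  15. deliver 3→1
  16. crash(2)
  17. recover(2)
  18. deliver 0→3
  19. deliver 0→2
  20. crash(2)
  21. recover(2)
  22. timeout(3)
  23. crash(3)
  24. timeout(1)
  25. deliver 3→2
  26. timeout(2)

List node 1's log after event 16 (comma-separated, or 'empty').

1. propose(0,'r'):  nop
2. deliver 0→3:  <3:back v0 r>
3. deliver 3→0:  nop
4. deliver 0→2:  <2:back v0 r>
5. deliver 2→0:  <0:prim v0 r>
6. crash(2):  <2:✗back v0 r>
7. deliver 1→3:  nop
8. deliver 2→1:  nop
9. deliver 1→0:  nop
10. deliver 2→3:  nop
11. recover(2):  <2:back v0 r>
12. timeout(1):  <1:prim v1 ->
13. propose(3,'q'):  nop
14. timeout(0):  <0:back v1 r>
15. deliver 3→1:  nop
16. crash(2):  <2:✗back v0 r>

empty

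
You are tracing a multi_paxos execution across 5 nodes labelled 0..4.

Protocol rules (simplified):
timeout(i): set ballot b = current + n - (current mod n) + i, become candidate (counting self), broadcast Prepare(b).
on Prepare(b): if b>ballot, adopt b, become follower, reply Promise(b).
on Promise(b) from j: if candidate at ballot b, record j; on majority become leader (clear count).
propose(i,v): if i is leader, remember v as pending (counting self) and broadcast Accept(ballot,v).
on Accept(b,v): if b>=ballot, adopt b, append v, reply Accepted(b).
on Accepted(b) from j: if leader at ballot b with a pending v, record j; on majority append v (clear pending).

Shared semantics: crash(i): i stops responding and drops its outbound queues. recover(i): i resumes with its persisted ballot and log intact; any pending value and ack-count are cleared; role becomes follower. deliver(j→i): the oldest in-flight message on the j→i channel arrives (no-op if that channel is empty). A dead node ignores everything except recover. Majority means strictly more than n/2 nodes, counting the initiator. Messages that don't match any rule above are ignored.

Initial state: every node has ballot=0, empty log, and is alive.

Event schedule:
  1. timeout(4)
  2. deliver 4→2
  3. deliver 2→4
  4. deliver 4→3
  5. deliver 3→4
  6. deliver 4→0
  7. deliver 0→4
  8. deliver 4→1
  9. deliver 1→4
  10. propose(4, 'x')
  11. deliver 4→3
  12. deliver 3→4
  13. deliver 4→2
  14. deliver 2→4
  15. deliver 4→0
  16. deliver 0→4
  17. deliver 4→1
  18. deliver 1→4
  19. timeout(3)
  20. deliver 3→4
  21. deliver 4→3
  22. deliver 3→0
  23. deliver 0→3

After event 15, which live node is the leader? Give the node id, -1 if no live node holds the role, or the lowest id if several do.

4

e1 timeout(4): 4[cand,b=9,-]
e2 deliver 4→2: 2[foll,b=9,-]
e3 deliver 2→4: ·
e4 deliver 4→3: 3[foll,b=9,-]
e5 deliver 3→4: 4[lead,b=9,-]
e6 deliver 4→0: 0[foll,b=9,-]
e7 deliver 0→4: ·
e8 deliver 4→1: 1[foll,b=9,-]
e9 deliver 1→4: ·
e10 propose(4,'x'): ·
e11 deliver 4→3: 3[foll,b=9,x]
e12 deliver 3→4: ·
e13 deliver 4→2: 2[foll,b=9,x]
e14 deliver 2→4: 4[lead,b=9,x]
e15 deliver 4→0: 0[foll,b=9,x]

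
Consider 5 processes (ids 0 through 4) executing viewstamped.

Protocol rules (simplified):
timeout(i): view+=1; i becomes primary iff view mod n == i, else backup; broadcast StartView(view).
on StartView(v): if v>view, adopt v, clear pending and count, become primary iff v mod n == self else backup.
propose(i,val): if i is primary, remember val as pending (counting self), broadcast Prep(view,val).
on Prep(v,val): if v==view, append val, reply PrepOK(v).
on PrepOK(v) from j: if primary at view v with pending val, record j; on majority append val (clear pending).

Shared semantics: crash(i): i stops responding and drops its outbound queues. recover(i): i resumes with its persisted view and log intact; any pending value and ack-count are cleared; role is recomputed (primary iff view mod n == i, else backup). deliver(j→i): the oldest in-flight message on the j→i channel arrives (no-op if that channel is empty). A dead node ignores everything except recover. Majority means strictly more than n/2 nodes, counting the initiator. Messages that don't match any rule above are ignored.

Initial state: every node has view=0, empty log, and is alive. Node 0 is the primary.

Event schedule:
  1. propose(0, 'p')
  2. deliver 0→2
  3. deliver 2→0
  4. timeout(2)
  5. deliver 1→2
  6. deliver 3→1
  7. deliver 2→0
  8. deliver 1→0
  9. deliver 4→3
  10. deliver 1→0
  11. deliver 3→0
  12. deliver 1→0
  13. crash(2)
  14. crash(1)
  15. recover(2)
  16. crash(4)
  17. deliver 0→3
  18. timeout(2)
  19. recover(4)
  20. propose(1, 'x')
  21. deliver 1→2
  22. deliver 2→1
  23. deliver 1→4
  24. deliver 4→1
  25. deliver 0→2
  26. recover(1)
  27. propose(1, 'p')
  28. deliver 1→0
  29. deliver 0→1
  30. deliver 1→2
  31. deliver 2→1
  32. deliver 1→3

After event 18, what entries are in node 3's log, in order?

1. propose(0,'p'):  nop
2. deliver 0→2:  <2:back v0 p>
3. deliver 2→0:  nop
4. timeout(2):  <2:back v1 p>
5. deliver 1→2:  nop
6. deliver 3→1:  nop
7. deliver 2→0:  <0:back v1 ->
8. deliver 1→0:  nop
9. deliver 4→3:  nop
10. deliver 1→0:  nop
11. deliver 3→0:  nop
12. deliver 1→0:  nop
13. crash(2):  <2:✗back v1 p>
14. crash(1):  <1:✗back v0 ->
15. recover(2):  <2:back v1 p>
16. crash(4):  <4:✗back v0 ->
17. deliver 0→3:  <3:back v0 p>
18. timeout(2):  <2:prim v2 p>

p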